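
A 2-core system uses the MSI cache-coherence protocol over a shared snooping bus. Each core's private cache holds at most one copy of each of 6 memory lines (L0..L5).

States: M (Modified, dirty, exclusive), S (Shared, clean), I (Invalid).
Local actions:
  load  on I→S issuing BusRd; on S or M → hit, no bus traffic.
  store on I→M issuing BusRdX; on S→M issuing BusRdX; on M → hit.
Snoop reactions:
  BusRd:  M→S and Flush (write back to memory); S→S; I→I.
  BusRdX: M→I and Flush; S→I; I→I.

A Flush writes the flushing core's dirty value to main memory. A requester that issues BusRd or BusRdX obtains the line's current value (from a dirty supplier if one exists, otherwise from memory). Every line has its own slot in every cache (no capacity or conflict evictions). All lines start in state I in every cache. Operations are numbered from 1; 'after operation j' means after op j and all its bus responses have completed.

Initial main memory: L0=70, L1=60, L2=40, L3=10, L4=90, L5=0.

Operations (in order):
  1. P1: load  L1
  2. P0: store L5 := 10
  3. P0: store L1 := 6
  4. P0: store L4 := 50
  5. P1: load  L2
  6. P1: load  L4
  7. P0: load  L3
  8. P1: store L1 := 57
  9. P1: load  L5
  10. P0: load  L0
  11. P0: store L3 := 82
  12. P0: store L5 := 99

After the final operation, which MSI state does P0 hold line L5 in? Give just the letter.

state = M

  op1 P1: load  L1 → I/S on L1; bus BusRd; mem=60
  op2 P0: store L5 := 10 → M/I on L5; bus BusRdX; mem=0
  op3 P0: store L1 := 6 → M/I on L1; bus BusRdX; mem=60
  op4 P0: store L4 := 50 → M/I on L4; bus BusRdX; mem=90
  op5 P1: load  L2 → I/S on L2; bus BusRd; mem=40
  op6 P1: load  L4 → S/S on L4; bus BusRd Flush; mem=50
  op7 P0: load  L3 → S/I on L3; bus BusRd; mem=10
  op8 P1: store L1 := 57 → I/M on L1; bus BusRdX Flush; mem=6
  op9 P1: load  L5 → S/S on L5; bus BusRd Flush; mem=10
  op10 P0: load  L0 → S/I on L0; bus BusRd; mem=70
  op11 P0: store L3 := 82 → M/I on L3; bus BusRdX; mem=10
  op12 P0: store L5 := 99 → M/I on L5; bus BusRdX; mem=10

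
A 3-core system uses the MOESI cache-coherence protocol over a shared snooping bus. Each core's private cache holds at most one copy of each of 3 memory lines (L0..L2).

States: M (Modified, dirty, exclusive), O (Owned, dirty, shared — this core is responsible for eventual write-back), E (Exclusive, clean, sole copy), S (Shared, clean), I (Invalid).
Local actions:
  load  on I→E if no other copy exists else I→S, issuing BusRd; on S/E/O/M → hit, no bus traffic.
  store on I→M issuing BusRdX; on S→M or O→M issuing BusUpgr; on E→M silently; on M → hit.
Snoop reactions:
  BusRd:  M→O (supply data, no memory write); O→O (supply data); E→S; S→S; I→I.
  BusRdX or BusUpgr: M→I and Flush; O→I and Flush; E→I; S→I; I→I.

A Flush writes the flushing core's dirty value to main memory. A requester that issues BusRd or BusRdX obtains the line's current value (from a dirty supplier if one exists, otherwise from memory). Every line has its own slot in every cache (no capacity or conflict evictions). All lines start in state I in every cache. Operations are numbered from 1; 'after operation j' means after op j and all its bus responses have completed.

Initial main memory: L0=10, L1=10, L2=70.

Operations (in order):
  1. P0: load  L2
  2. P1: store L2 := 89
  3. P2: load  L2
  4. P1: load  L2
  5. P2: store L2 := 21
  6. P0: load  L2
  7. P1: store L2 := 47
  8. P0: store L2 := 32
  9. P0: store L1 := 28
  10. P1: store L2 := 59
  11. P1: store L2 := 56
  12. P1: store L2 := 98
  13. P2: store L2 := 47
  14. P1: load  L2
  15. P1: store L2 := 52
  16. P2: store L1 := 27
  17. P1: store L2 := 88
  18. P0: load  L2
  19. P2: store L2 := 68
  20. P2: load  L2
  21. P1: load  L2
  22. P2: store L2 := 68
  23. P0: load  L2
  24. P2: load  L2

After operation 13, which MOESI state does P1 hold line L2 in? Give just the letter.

1. P0: load  L2  bus=[BusRd]  L2: P0=E P1=I P2=I  mem[L2]=70
2. P1: store L2 := 89  bus=[BusRdX]  L2: P0=I P1=M P2=I  mem[L2]=70
3. P2: load  L2  bus=[BusRd]  L2: P0=I P1=O P2=S  mem[L2]=70
4. P1: load  L2  bus=[-]  L2: P0=I P1=O P2=S  mem[L2]=70
5. P2: store L2 := 21  bus=[BusUpgr,Flush]  L2: P0=I P1=I P2=M  mem[L2]=89
6. P0: load  L2  bus=[BusRd]  L2: P0=S P1=I P2=O  mem[L2]=89
7. P1: store L2 := 47  bus=[BusRdX,Flush]  L2: P0=I P1=M P2=I  mem[L2]=21
8. P0: store L2 := 32  bus=[BusRdX,Flush]  L2: P0=M P1=I P2=I  mem[L2]=47
9. P0: store L1 := 28  bus=[BusRdX]  L1: P0=M P1=I P2=I  mem[L1]=10
10. P1: store L2 := 59  bus=[BusRdX,Flush]  L2: P0=I P1=M P2=I  mem[L2]=32
11. P1: store L2 := 56  bus=[-]  L2: P0=I P1=M P2=I  mem[L2]=32
12. P1: store L2 := 98  bus=[-]  L2: P0=I P1=M P2=I  mem[L2]=32
13. P2: store L2 := 47  bus=[BusRdX,Flush]  L2: P0=I P1=I P2=M  mem[L2]=98
14. P1: load  L2  bus=[BusRd]  L2: P0=I P1=S P2=O  mem[L2]=98
15. P1: store L2 := 52  bus=[BusUpgr,Flush]  L2: P0=I P1=M P2=I  mem[L2]=47
16. P2: store L1 := 27  bus=[BusRdX,Flush]  L1: P0=I P1=I P2=M  mem[L1]=28
17. P1: store L2 := 88  bus=[-]  L2: P0=I P1=M P2=I  mem[L2]=47
18. P0: load  L2  bus=[BusRd]  L2: P0=S P1=O P2=I  mem[L2]=47
19. P2: store L2 := 68  bus=[BusRdX,Flush]  L2: P0=I P1=I P2=M  mem[L2]=88
20. P2: load  L2  bus=[-]  L2: P0=I P1=I P2=M  mem[L2]=88
21. P1: load  L2  bus=[BusRd]  L2: P0=I P1=S P2=O  mem[L2]=88
22. P2: store L2 := 68  bus=[BusUpgr]  L2: P0=I P1=I P2=M  mem[L2]=88
23. P0: load  L2  bus=[BusRd]  L2: P0=S P1=I P2=O  mem[L2]=88
24. P2: load  L2  bus=[-]  L2: P0=S P1=I P2=O  mem[L2]=88

state = I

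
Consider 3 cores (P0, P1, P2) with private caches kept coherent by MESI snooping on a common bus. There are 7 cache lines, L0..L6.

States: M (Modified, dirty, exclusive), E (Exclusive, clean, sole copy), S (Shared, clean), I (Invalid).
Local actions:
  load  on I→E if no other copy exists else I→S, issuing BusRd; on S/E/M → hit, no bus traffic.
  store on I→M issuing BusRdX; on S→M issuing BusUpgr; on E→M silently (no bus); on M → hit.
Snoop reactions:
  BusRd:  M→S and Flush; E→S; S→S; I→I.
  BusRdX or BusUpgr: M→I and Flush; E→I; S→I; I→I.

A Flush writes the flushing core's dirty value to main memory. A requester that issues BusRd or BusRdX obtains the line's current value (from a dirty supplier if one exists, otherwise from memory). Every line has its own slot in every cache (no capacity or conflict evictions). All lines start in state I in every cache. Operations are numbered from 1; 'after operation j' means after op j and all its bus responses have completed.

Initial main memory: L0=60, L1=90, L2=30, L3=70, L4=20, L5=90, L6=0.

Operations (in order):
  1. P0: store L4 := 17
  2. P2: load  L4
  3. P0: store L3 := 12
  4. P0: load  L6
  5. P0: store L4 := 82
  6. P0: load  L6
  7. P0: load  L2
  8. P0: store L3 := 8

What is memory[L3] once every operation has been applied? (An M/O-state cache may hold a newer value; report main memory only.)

  op1 P0: store L4 := 17 → M/I/I on L4; bus BusRdX; mem=20
  op2 P2: load  L4 → S/I/S on L4; bus BusRd Flush; mem=17
  op3 P0: store L3 := 12 → M/I/I on L3; bus BusRdX; mem=70
  op4 P0: load  L6 → E/I/I on L6; bus BusRd; mem=0
  op5 P0: store L4 := 82 → M/I/I on L4; bus BusUpgr; mem=17
  op6 P0: load  L6 → E/I/I on L6; bus (none); mem=0
  op7 P0: load  L2 → E/I/I on L2; bus BusRd; mem=30
  op8 P0: store L3 := 8 → M/I/I on L3; bus (none); mem=70

memory[L3] = 70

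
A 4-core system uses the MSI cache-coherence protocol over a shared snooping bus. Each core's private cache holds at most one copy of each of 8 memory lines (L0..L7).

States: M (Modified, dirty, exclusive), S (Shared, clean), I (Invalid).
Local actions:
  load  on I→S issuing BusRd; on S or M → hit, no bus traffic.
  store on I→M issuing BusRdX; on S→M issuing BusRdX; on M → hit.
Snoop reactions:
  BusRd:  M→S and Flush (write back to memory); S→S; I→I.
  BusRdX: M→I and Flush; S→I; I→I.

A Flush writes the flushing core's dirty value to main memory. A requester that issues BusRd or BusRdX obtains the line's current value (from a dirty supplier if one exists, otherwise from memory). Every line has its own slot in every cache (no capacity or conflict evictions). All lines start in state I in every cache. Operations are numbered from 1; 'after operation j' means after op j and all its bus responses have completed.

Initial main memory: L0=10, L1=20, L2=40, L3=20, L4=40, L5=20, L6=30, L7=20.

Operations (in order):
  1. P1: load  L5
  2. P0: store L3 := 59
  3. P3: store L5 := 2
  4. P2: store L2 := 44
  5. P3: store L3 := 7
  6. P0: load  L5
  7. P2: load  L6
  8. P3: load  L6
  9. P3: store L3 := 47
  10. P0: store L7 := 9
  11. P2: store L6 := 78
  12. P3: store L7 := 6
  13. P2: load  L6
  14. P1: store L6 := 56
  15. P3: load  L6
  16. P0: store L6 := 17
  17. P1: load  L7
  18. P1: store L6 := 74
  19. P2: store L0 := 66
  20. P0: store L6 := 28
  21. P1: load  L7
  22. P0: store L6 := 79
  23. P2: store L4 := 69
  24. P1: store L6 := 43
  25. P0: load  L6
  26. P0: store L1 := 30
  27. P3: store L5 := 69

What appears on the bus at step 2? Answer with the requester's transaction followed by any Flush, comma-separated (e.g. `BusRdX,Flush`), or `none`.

1. P1: load  L5  bus=[BusRd]  L5: P0=I P1=S P2=I P3=I  mem[L5]=20
2. P0: store L3 := 59  bus=[BusRdX]  L3: P0=M P1=I P2=I P3=I  mem[L3]=20
3. P3: store L5 := 2  bus=[BusRdX]  L5: P0=I P1=I P2=I P3=M  mem[L5]=20
4. P2: store L2 := 44  bus=[BusRdX]  L2: P0=I P1=I P2=M P3=I  mem[L2]=40
5. P3: store L3 := 7  bus=[BusRdX,Flush]  L3: P0=I P1=I P2=I P3=M  mem[L3]=59
6. P0: load  L5  bus=[BusRd,Flush]  L5: P0=S P1=I P2=I P3=S  mem[L5]=2
7. P2: load  L6  bus=[BusRd]  L6: P0=I P1=I P2=S P3=I  mem[L6]=30
8. P3: load  L6  bus=[BusRd]  L6: P0=I P1=I P2=S P3=S  mem[L6]=30
9. P3: store L3 := 47  bus=[-]  L3: P0=I P1=I P2=I P3=M  mem[L3]=59
10. P0: store L7 := 9  bus=[BusRdX]  L7: P0=M P1=I P2=I P3=I  mem[L7]=20
11. P2: store L6 := 78  bus=[BusRdX]  L6: P0=I P1=I P2=M P3=I  mem[L6]=30
12. P3: store L7 := 6  bus=[BusRdX,Flush]  L7: P0=I P1=I P2=I P3=M  mem[L7]=9
13. P2: load  L6  bus=[-]  L6: P0=I P1=I P2=M P3=I  mem[L6]=30
14. P1: store L6 := 56  bus=[BusRdX,Flush]  L6: P0=I P1=M P2=I P3=I  mem[L6]=78
15. P3: load  L6  bus=[BusRd,Flush]  L6: P0=I P1=S P2=I P3=S  mem[L6]=56
16. P0: store L6 := 17  bus=[BusRdX]  L6: P0=M P1=I P2=I P3=I  mem[L6]=56
17. P1: load  L7  bus=[BusRd,Flush]  L7: P0=I P1=S P2=I P3=S  mem[L7]=6
18. P1: store L6 := 74  bus=[BusRdX,Flush]  L6: P0=I P1=M P2=I P3=I  mem[L6]=17
19. P2: store L0 := 66  bus=[BusRdX]  L0: P0=I P1=I P2=M P3=I  mem[L0]=10
20. P0: store L6 := 28  bus=[BusRdX,Flush]  L6: P0=M P1=I P2=I P3=I  mem[L6]=74
21. P1: load  L7  bus=[-]  L7: P0=I P1=S P2=I P3=S  mem[L7]=6
22. P0: store L6 := 79  bus=[-]  L6: P0=M P1=I P2=I P3=I  mem[L6]=74
23. P2: store L4 := 69  bus=[BusRdX]  L4: P0=I P1=I P2=M P3=I  mem[L4]=40
24. P1: store L6 := 43  bus=[BusRdX,Flush]  L6: P0=I P1=M P2=I P3=I  mem[L6]=79
25. P0: load  L6  bus=[BusRd,Flush]  L6: P0=S P1=S P2=I P3=I  mem[L6]=43
26. P0: store L1 := 30  bus=[BusRdX]  L1: P0=M P1=I P2=I P3=I  mem[L1]=20
27. P3: store L5 := 69  bus=[BusRdX]  L5: P0=I P1=I P2=I P3=M  mem[L5]=2

bus = BusRdX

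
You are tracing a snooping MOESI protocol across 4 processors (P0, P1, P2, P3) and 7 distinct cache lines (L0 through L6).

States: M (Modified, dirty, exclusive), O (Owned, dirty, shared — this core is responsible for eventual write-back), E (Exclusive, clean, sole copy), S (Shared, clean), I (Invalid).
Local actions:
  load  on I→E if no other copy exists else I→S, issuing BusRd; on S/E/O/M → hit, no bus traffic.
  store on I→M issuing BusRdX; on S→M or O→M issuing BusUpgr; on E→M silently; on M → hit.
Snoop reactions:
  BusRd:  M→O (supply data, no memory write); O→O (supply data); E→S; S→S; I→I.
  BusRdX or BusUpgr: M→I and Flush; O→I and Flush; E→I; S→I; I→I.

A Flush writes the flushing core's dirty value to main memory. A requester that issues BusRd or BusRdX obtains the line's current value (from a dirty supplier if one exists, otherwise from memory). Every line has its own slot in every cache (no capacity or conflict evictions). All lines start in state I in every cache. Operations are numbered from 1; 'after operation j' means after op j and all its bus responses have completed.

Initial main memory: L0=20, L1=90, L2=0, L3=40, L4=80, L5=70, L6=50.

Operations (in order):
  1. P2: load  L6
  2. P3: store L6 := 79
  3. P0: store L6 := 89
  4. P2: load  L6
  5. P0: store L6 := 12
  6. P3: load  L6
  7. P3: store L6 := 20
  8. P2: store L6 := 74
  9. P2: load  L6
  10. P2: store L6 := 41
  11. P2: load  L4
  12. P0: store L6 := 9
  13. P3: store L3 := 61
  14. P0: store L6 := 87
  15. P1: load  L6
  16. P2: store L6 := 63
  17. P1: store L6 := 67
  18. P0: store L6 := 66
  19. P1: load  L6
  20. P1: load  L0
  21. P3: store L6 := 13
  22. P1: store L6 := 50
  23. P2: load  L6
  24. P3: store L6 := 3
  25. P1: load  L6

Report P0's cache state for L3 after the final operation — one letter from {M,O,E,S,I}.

state = I

  op1 P2: load  L6 → I/I/E/I on L6; bus BusRd; mem=50
  op2 P3: store L6 := 79 → I/I/I/M on L6; bus BusRdX; mem=50
  op3 P0: store L6 := 89 → M/I/I/I on L6; bus BusRdX Flush; mem=79
  op4 P2: load  L6 → O/I/S/I on L6; bus BusRd; mem=79
  op5 P0: store L6 := 12 → M/I/I/I on L6; bus BusUpgr; mem=79
  op6 P3: load  L6 → O/I/I/S on L6; bus BusRd; mem=79
  op7 P3: store L6 := 20 → I/I/I/M on L6; bus BusUpgr Flush; mem=12
  op8 P2: store L6 := 74 → I/I/M/I on L6; bus BusRdX Flush; mem=20
  op9 P2: load  L6 → I/I/M/I on L6; bus (none); mem=20
  op10 P2: store L6 := 41 → I/I/M/I on L6; bus (none); mem=20
  op11 P2: load  L4 → I/I/E/I on L4; bus BusRd; mem=80
  op12 P0: store L6 := 9 → M/I/I/I on L6; bus BusRdX Flush; mem=41
  op13 P3: store L3 := 61 → I/I/I/M on L3; bus BusRdX; mem=40
  op14 P0: store L6 := 87 → M/I/I/I on L6; bus (none); mem=41
  op15 P1: load  L6 → O/S/I/I on L6; bus BusRd; mem=41
  op16 P2: store L6 := 63 → I/I/M/I on L6; bus BusRdX Flush; mem=87
  op17 P1: store L6 := 67 → I/M/I/I on L6; bus BusRdX Flush; mem=63
  op18 P0: store L6 := 66 → M/I/I/I on L6; bus BusRdX Flush; mem=67
  op19 P1: load  L6 → O/S/I/I on L6; bus BusRd; mem=67
  op20 P1: load  L0 → I/E/I/I on L0; bus BusRd; mem=20
  op21 P3: store L6 := 13 → I/I/I/M on L6; bus BusRdX Flush; mem=66
  op22 P1: store L6 := 50 → I/M/I/I on L6; bus BusRdX Flush; mem=13
  op23 P2: load  L6 → I/O/S/I on L6; bus BusRd; mem=13
  op24 P3: store L6 := 3 → I/I/I/M on L6; bus BusRdX Flush; mem=50
  op25 P1: load  L6 → I/S/I/O on L6; bus BusRd; mem=50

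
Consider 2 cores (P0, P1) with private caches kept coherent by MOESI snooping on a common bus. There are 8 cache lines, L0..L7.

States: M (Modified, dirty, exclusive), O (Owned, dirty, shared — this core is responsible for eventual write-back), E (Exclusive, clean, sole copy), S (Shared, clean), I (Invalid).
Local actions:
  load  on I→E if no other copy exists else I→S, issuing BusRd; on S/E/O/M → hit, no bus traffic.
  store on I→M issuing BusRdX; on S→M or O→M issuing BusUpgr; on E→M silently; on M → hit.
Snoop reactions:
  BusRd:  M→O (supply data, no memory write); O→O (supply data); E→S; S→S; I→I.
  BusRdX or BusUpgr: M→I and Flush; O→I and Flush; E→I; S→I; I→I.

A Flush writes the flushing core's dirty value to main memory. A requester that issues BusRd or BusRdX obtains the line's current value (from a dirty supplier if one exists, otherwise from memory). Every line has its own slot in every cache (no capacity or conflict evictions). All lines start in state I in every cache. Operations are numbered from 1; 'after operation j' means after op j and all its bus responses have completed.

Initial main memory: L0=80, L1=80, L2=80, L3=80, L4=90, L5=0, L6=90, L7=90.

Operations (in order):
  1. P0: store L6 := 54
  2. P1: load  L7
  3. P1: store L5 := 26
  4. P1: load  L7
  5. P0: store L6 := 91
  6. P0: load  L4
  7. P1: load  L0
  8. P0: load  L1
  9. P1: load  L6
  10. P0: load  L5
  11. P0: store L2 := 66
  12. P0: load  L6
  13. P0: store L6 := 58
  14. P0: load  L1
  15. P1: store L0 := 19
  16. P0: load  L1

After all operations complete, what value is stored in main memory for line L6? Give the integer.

memory[L6] = 90

1. P0: store L6 := 54  bus=[BusRdX]  L6: P0=M P1=I  mem[L6]=90
2. P1: load  L7  bus=[BusRd]  L7: P0=I P1=E  mem[L7]=90
3. P1: store L5 := 26  bus=[BusRdX]  L5: P0=I P1=M  mem[L5]=0
4. P1: load  L7  bus=[-]  L7: P0=I P1=E  mem[L7]=90
5. P0: store L6 := 91  bus=[-]  L6: P0=M P1=I  mem[L6]=90
6. P0: load  L4  bus=[BusRd]  L4: P0=E P1=I  mem[L4]=90
7. P1: load  L0  bus=[BusRd]  L0: P0=I P1=E  mem[L0]=80
8. P0: load  L1  bus=[BusRd]  L1: P0=E P1=I  mem[L1]=80
9. P1: load  L6  bus=[BusRd]  L6: P0=O P1=S  mem[L6]=90
10. P0: load  L5  bus=[BusRd]  L5: P0=S P1=O  mem[L5]=0
11. P0: store L2 := 66  bus=[BusRdX]  L2: P0=M P1=I  mem[L2]=80
12. P0: load  L6  bus=[-]  L6: P0=O P1=S  mem[L6]=90
13. P0: store L6 := 58  bus=[BusUpgr]  L6: P0=M P1=I  mem[L6]=90
14. P0: load  L1  bus=[-]  L1: P0=E P1=I  mem[L1]=80
15. P1: store L0 := 19  bus=[-]  L0: P0=I P1=M  mem[L0]=80
16. P0: load  L1  bus=[-]  L1: P0=E P1=I  mem[L1]=80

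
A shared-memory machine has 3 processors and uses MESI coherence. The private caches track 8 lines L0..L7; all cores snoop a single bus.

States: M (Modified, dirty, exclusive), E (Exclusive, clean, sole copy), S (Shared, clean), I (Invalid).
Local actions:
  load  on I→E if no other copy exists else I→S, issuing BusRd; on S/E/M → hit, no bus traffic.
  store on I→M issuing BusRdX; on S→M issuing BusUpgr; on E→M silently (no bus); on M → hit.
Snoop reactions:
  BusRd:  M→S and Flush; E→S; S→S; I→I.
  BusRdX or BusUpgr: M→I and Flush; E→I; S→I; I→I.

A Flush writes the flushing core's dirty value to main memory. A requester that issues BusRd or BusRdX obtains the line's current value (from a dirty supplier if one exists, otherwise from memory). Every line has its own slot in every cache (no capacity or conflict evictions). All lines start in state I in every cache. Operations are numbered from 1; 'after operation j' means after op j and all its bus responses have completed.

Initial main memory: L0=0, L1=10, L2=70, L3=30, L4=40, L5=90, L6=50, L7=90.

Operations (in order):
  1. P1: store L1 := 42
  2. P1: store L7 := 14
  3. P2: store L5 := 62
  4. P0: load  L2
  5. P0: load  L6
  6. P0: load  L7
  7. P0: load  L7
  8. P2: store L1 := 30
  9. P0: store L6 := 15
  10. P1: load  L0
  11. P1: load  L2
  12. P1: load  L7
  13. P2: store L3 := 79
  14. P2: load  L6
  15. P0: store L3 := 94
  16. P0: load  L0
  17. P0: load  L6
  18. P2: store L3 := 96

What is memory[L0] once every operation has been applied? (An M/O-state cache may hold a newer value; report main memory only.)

  op1 P1: store L1 := 42 → I/M/I on L1; bus BusRdX; mem=10
  op2 P1: store L7 := 14 → I/M/I on L7; bus BusRdX; mem=90
  op3 P2: store L5 := 62 → I/I/M on L5; bus BusRdX; mem=90
  op4 P0: load  L2 → E/I/I on L2; bus BusRd; mem=70
  op5 P0: load  L6 → E/I/I on L6; bus BusRd; mem=50
  op6 P0: load  L7 → S/S/I on L7; bus BusRd Flush; mem=14
  op7 P0: load  L7 → S/S/I on L7; bus (none); mem=14
  op8 P2: store L1 := 30 → I/I/M on L1; bus BusRdX Flush; mem=42
  op9 P0: store L6 := 15 → M/I/I on L6; bus (none); mem=50
  op10 P1: load  L0 → I/E/I on L0; bus BusRd; mem=0
  op11 P1: load  L2 → S/S/I on L2; bus BusRd; mem=70
  op12 P1: load  L7 → S/S/I on L7; bus (none); mem=14
  op13 P2: store L3 := 79 → I/I/M on L3; bus BusRdX; mem=30
  op14 P2: load  L6 → S/I/S on L6; bus BusRd Flush; mem=15
  op15 P0: store L3 := 94 → M/I/I on L3; bus BusRdX Flush; mem=79
  op16 P0: load  L0 → S/S/I on L0; bus BusRd; mem=0
  op17 P0: load  L6 → S/I/S on L6; bus (none); mem=15
  op18 P2: store L3 := 96 → I/I/M on L3; bus BusRdX Flush; mem=94

memory[L0] = 0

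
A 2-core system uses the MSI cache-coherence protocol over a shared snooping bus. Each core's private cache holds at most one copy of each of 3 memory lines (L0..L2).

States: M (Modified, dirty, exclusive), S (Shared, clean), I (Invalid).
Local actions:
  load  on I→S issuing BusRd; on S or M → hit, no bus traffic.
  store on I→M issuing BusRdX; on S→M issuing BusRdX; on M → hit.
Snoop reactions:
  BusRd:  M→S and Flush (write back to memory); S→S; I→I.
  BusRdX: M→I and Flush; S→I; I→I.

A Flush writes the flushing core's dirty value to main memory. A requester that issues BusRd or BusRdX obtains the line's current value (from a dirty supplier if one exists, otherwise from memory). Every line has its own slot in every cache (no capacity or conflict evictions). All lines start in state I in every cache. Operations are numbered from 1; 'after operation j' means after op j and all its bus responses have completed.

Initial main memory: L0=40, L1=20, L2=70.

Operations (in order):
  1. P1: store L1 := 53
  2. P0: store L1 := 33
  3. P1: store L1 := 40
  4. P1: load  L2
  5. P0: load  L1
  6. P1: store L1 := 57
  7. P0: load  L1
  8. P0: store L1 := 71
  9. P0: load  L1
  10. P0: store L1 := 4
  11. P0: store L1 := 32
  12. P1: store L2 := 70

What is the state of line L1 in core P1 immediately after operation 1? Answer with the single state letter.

1. P1: store L1 := 53  bus=[BusRdX]  L1: P0=I P1=M  mem[L1]=20
2. P0: store L1 := 33  bus=[BusRdX,Flush]  L1: P0=M P1=I  mem[L1]=53
3. P1: store L1 := 40  bus=[BusRdX,Flush]  L1: P0=I P1=M  mem[L1]=33
4. P1: load  L2  bus=[BusRd]  L2: P0=I P1=S  mem[L2]=70
5. P0: load  L1  bus=[BusRd,Flush]  L1: P0=S P1=S  mem[L1]=40
6. P1: store L1 := 57  bus=[BusRdX]  L1: P0=I P1=M  mem[L1]=40
7. P0: load  L1  bus=[BusRd,Flush]  L1: P0=S P1=S  mem[L1]=57
8. P0: store L1 := 71  bus=[BusRdX]  L1: P0=M P1=I  mem[L1]=57
9. P0: load  L1  bus=[-]  L1: P0=M P1=I  mem[L1]=57
10. P0: store L1 := 4  bus=[-]  L1: P0=M P1=I  mem[L1]=57
11. P0: store L1 := 32  bus=[-]  L1: P0=M P1=I  mem[L1]=57
12. P1: store L2 := 70  bus=[BusRdX]  L2: P0=I P1=M  mem[L2]=70

state = M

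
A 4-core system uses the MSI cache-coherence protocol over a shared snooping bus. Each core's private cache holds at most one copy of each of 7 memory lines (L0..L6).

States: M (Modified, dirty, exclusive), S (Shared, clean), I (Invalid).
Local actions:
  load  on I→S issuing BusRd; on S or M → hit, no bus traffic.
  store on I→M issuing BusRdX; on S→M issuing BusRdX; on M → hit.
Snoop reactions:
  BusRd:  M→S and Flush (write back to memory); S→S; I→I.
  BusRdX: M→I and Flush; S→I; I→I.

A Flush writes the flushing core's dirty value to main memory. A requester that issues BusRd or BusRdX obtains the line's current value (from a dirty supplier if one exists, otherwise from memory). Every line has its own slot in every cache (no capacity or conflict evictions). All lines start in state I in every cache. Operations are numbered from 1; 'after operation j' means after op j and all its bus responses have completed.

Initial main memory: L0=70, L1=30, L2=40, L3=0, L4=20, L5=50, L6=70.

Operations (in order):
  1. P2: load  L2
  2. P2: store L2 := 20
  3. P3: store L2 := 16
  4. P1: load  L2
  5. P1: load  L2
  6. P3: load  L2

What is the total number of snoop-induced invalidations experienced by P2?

invalidations = 1

1. P2: load  L2  bus=[BusRd]  L2: P0=I P1=I P2=S P3=I  mem[L2]=40
2. P2: store L2 := 20  bus=[BusRdX]  L2: P0=I P1=I P2=M P3=I  mem[L2]=40
3. P3: store L2 := 16  bus=[BusRdX,Flush]  L2: P0=I P1=I P2=I P3=M  mem[L2]=20
4. P1: load  L2  bus=[BusRd,Flush]  L2: P0=I P1=S P2=I P3=S  mem[L2]=16
5. P1: load  L2  bus=[-]  L2: P0=I P1=S P2=I P3=S  mem[L2]=16
6. P3: load  L2  bus=[-]  L2: P0=I P1=S P2=I P3=S  mem[L2]=16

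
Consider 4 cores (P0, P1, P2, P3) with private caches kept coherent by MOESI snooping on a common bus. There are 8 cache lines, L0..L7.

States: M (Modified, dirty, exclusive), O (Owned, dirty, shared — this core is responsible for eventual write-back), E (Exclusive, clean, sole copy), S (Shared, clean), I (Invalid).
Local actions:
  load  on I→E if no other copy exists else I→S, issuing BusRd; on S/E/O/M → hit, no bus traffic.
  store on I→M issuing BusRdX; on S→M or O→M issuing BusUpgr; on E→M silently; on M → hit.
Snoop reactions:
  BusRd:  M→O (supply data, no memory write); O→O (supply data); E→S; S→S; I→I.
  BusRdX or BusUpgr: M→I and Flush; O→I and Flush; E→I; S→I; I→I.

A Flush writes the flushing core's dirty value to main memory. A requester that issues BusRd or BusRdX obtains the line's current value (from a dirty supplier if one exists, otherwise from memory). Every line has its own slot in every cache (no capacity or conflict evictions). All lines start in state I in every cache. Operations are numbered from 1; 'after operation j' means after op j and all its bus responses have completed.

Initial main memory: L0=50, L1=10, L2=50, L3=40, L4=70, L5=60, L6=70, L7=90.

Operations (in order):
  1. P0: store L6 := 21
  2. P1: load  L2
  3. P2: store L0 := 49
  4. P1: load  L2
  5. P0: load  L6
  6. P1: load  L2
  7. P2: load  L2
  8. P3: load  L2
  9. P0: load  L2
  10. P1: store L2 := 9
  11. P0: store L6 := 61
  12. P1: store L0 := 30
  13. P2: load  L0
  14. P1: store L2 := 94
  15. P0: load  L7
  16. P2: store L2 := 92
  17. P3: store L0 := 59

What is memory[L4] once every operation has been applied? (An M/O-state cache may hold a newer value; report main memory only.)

memory[L4] = 70

[1] P0: store L6 := 21 | P0:M(21), P1:I, P2:I, P3:I | bus: BusRdX
[2] P1: load  L2 | P0:I, P1:E(50), P2:I, P3:I | bus: BusRd
[3] P2: store L0 := 49 | P0:I, P1:I, P2:M(49), P3:I | bus: BusRdX
[4] P1: load  L2 | P0:I, P1:E(50), P2:I, P3:I | bus: none
[5] P0: load  L6 | P0:M(21), P1:I, P2:I, P3:I | bus: none
[6] P1: load  L2 | P0:I, P1:E(50), P2:I, P3:I | bus: none
[7] P2: load  L2 | P0:I, P1:S(50), P2:S(50), P3:I | bus: BusRd
[8] P3: load  L2 | P0:I, P1:S(50), P2:S(50), P3:S(50) | bus: BusRd
[9] P0: load  L2 | P0:S(50), P1:S(50), P2:S(50), P3:S(50) | bus: BusRd
[10] P1: store L2 := 9 | P0:I, P1:M(9), P2:I, P3:I | bus: BusUpgr
[11] P0: store L6 := 61 | P0:M(61), P1:I, P2:I, P3:I | bus: none
[12] P1: store L0 := 30 | P0:I, P1:M(30), P2:I, P3:I | bus: BusRdX,Flush
[13] P2: load  L0 | P0:I, P1:O(30), P2:S(30), P3:I | bus: BusRd
[14] P1: store L2 := 94 | P0:I, P1:M(94), P2:I, P3:I | bus: none
[15] P0: load  L7 | P0:E(90), P1:I, P2:I, P3:I | bus: BusRd
[16] P2: store L2 := 92 | P0:I, P1:I, P2:M(92), P3:I | bus: BusRdX,Flush
[17] P3: store L0 := 59 | P0:I, P1:I, P2:I, P3:M(59) | bus: BusRdX,Flush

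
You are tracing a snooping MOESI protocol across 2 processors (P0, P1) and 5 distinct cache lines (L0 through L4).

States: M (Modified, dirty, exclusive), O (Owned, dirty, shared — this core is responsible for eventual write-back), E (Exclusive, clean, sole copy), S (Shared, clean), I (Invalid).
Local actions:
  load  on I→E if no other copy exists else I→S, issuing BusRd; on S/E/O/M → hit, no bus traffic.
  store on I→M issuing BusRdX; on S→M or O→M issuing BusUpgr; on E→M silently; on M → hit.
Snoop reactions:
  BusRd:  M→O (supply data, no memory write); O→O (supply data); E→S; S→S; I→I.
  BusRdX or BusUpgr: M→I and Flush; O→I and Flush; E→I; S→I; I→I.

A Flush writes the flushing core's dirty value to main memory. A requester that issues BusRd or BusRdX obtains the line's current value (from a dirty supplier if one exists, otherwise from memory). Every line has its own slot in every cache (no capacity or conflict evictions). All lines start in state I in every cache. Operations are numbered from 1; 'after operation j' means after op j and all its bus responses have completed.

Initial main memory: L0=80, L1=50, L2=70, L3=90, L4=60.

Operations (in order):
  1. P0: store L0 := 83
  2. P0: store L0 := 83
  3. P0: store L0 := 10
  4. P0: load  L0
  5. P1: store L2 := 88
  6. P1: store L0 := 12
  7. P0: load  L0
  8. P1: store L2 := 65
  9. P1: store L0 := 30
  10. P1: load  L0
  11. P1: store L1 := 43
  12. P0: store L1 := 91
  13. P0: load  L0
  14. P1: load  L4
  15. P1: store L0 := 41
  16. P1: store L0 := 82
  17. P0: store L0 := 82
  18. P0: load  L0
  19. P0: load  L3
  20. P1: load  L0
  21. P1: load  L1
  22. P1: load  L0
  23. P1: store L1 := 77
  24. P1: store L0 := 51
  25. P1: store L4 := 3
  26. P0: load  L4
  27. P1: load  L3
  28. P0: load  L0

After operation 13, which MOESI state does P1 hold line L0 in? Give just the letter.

1. P0: store L0 := 83  bus=[BusRdX]  L0: P0=M P1=I  mem[L0]=80
2. P0: store L0 := 83  bus=[-]  L0: P0=M P1=I  mem[L0]=80
3. P0: store L0 := 10  bus=[-]  L0: P0=M P1=I  mem[L0]=80
4. P0: load  L0  bus=[-]  L0: P0=M P1=I  mem[L0]=80
5. P1: store L2 := 88  bus=[BusRdX]  L2: P0=I P1=M  mem[L2]=70
6. P1: store L0 := 12  bus=[BusRdX,Flush]  L0: P0=I P1=M  mem[L0]=10
7. P0: load  L0  bus=[BusRd]  L0: P0=S P1=O  mem[L0]=10
8. P1: store L2 := 65  bus=[-]  L2: P0=I P1=M  mem[L2]=70
9. P1: store L0 := 30  bus=[BusUpgr]  L0: P0=I P1=M  mem[L0]=10
10. P1: load  L0  bus=[-]  L0: P0=I P1=M  mem[L0]=10
11. P1: store L1 := 43  bus=[BusRdX]  L1: P0=I P1=M  mem[L1]=50
12. P0: store L1 := 91  bus=[BusRdX,Flush]  L1: P0=M P1=I  mem[L1]=43
13. P0: load  L0  bus=[BusRd]  L0: P0=S P1=O  mem[L0]=10
14. P1: load  L4  bus=[BusRd]  L4: P0=I P1=E  mem[L4]=60
15. P1: store L0 := 41  bus=[BusUpgr]  L0: P0=I P1=M  mem[L0]=10
16. P1: store L0 := 82  bus=[-]  L0: P0=I P1=M  mem[L0]=10
17. P0: store L0 := 82  bus=[BusRdX,Flush]  L0: P0=M P1=I  mem[L0]=82
18. P0: load  L0  bus=[-]  L0: P0=M P1=I  mem[L0]=82
19. P0: load  L3  bus=[BusRd]  L3: P0=E P1=I  mem[L3]=90
20. P1: load  L0  bus=[BusRd]  L0: P0=O P1=S  mem[L0]=82
21. P1: load  L1  bus=[BusRd]  L1: P0=O P1=S  mem[L1]=43
22. P1: load  L0  bus=[-]  L0: P0=O P1=S  mem[L0]=82
23. P1: store L1 := 77  bus=[BusUpgr,Flush]  L1: P0=I P1=M  mem[L1]=91
24. P1: store L0 := 51  bus=[BusUpgr,Flush]  L0: P0=I P1=M  mem[L0]=82
25. P1: store L4 := 3  bus=[-]  L4: P0=I P1=M  mem[L4]=60
26. P0: load  L4  bus=[BusRd]  L4: P0=S P1=O  mem[L4]=60
27. P1: load  L3  bus=[BusRd]  L3: P0=S P1=S  mem[L3]=90
28. P0: load  L0  bus=[BusRd]  L0: P0=S P1=O  mem[L0]=82

state = O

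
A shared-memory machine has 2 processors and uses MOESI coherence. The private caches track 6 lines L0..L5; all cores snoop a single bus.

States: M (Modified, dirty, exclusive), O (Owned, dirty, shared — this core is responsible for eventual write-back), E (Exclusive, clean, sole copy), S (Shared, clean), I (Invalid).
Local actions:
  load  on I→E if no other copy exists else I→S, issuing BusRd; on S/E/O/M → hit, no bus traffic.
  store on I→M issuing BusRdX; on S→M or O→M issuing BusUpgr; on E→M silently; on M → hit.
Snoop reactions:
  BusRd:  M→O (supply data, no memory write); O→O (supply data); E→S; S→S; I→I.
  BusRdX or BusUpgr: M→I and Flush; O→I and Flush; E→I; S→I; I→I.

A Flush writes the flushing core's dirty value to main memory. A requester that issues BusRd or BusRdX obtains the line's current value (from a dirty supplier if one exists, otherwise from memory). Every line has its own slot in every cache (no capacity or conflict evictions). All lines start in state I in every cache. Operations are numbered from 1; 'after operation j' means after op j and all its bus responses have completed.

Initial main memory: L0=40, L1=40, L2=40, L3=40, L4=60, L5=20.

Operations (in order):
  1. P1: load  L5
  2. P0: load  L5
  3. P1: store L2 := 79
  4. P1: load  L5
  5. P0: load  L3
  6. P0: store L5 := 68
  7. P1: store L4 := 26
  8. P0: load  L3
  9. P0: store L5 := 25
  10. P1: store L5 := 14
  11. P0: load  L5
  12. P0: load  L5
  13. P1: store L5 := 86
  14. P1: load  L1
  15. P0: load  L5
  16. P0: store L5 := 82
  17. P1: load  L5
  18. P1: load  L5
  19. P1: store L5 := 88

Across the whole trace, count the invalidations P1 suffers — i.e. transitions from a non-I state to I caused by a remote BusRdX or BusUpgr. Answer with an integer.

step 1: P1: load  L5  ⟶  IE  (L5)  txn=BusRd  M[L5]=20
step 2: P0: load  L5  ⟶  SS  (L5)  txn=BusRd  M[L5]=20
step 3: P1: store L2 := 79  ⟶  IM  (L2)  txn=BusRdX  M[L2]=40
step 4: P1: load  L5  ⟶  SS  (L5)  txn=∅  M[L5]=20
step 5: P0: load  L3  ⟶  EI  (L3)  txn=BusRd  M[L3]=40
step 6: P0: store L5 := 68  ⟶  MI  (L5)  txn=BusUpgr  M[L5]=20
step 7: P1: store L4 := 26  ⟶  IM  (L4)  txn=BusRdX  M[L4]=60
step 8: P0: load  L3  ⟶  EI  (L3)  txn=∅  M[L3]=40
step 9: P0: store L5 := 25  ⟶  MI  (L5)  txn=∅  M[L5]=20
step 10: P1: store L5 := 14  ⟶  IM  (L5)  txn=BusRdX+Flush  M[L5]=25
step 11: P0: load  L5  ⟶  SO  (L5)  txn=BusRd  M[L5]=25
step 12: P0: load  L5  ⟶  SO  (L5)  txn=∅  M[L5]=25
step 13: P1: store L5 := 86  ⟶  IM  (L5)  txn=BusUpgr  M[L5]=25
step 14: P1: load  L1  ⟶  IE  (L1)  txn=BusRd  M[L1]=40
step 15: P0: load  L5  ⟶  SO  (L5)  txn=BusRd  M[L5]=25
step 16: P0: store L5 := 82  ⟶  MI  (L5)  txn=BusUpgr+Flush  M[L5]=86
step 17: P1: load  L5  ⟶  OS  (L5)  txn=BusRd  M[L5]=86
step 18: P1: load  L5  ⟶  OS  (L5)  txn=∅  M[L5]=86
step 19: P1: store L5 := 88  ⟶  IM  (L5)  txn=BusUpgr+Flush  M[L5]=82

invalidations = 2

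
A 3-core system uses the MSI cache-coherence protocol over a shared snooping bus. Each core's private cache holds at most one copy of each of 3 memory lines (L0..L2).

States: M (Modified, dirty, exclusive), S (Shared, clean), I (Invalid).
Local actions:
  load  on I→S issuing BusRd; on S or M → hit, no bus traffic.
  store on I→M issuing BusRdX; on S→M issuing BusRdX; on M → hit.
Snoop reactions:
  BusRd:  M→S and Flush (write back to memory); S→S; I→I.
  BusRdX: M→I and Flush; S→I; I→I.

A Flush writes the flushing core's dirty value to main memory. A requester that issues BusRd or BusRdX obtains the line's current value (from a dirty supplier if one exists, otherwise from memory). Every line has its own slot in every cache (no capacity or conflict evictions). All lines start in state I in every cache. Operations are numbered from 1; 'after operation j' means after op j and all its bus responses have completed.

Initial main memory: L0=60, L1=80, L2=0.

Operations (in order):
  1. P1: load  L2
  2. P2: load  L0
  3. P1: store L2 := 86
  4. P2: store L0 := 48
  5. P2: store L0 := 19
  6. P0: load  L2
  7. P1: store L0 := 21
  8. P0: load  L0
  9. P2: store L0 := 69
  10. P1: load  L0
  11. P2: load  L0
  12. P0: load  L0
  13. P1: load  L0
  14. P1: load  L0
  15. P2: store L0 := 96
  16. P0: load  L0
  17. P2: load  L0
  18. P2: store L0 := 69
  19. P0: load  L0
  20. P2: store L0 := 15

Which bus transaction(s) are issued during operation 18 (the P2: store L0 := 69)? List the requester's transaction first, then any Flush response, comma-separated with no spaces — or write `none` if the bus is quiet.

step 1: P1: load  L2  ⟶  ISI  (L2)  txn=BusRd  M[L2]=0
step 2: P2: load  L0  ⟶  IIS  (L0)  txn=BusRd  M[L0]=60
step 3: P1: store L2 := 86  ⟶  IMI  (L2)  txn=BusRdX  M[L2]=0
step 4: P2: store L0 := 48  ⟶  IIM  (L0)  txn=BusRdX  M[L0]=60
step 5: P2: store L0 := 19  ⟶  IIM  (L0)  txn=∅  M[L0]=60
step 6: P0: load  L2  ⟶  SSI  (L2)  txn=BusRd+Flush  M[L2]=86
step 7: P1: store L0 := 21  ⟶  IMI  (L0)  txn=BusRdX+Flush  M[L0]=19
step 8: P0: load  L0  ⟶  SSI  (L0)  txn=BusRd+Flush  M[L0]=21
step 9: P2: store L0 := 69  ⟶  IIM  (L0)  txn=BusRdX  M[L0]=21
step 10: P1: load  L0  ⟶  ISS  (L0)  txn=BusRd+Flush  M[L0]=69
step 11: P2: load  L0  ⟶  ISS  (L0)  txn=∅  M[L0]=69
step 12: P0: load  L0  ⟶  SSS  (L0)  txn=BusRd  M[L0]=69
step 13: P1: load  L0  ⟶  SSS  (L0)  txn=∅  M[L0]=69
step 14: P1: load  L0  ⟶  SSS  (L0)  txn=∅  M[L0]=69
step 15: P2: store L0 := 96  ⟶  IIM  (L0)  txn=BusRdX  M[L0]=69
step 16: P0: load  L0  ⟶  SIS  (L0)  txn=BusRd+Flush  M[L0]=96
step 17: P2: load  L0  ⟶  SIS  (L0)  txn=∅  M[L0]=96
step 18: P2: store L0 := 69  ⟶  IIM  (L0)  txn=BusRdX  M[L0]=96
step 19: P0: load  L0  ⟶  SIS  (L0)  txn=BusRd+Flush  M[L0]=69
step 20: P2: store L0 := 15  ⟶  IIM  (L0)  txn=BusRdX  M[L0]=69

bus = BusRdX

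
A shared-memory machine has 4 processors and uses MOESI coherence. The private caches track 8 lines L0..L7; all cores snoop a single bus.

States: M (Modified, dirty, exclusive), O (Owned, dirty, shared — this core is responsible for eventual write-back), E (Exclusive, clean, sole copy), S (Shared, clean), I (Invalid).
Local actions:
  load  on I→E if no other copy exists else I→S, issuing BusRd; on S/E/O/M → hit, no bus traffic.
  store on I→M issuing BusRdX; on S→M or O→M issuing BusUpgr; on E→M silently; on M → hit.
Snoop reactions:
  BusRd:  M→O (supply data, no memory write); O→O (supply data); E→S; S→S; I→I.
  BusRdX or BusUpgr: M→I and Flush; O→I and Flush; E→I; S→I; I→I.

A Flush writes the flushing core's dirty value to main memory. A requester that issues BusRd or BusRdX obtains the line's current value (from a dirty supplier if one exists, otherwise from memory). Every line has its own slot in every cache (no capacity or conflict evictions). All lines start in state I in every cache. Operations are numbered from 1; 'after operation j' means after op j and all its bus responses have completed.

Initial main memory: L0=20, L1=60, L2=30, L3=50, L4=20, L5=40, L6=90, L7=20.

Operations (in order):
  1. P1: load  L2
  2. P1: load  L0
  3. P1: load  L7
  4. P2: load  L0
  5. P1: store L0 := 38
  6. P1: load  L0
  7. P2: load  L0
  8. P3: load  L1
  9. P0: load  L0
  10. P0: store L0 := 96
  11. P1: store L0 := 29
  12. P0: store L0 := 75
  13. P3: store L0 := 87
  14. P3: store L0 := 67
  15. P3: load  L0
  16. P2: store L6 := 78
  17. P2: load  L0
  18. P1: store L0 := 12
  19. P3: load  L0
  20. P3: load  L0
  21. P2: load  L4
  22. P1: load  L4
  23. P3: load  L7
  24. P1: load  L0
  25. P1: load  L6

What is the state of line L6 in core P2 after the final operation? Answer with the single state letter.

  op1 P1: load  L2 → I/E/I/I on L2; bus BusRd; mem=30
  op2 P1: load  L0 → I/E/I/I on L0; bus BusRd; mem=20
  op3 P1: load  L7 → I/E/I/I on L7; bus BusRd; mem=20
  op4 P2: load  L0 → I/S/S/I on L0; bus BusRd; mem=20
  op5 P1: store L0 := 38 → I/M/I/I on L0; bus BusUpgr; mem=20
  op6 P1: load  L0 → I/M/I/I on L0; bus (none); mem=20
  op7 P2: load  L0 → I/O/S/I on L0; bus BusRd; mem=20
  op8 P3: load  L1 → I/I/I/E on L1; bus BusRd; mem=60
  op9 P0: load  L0 → S/O/S/I on L0; bus BusRd; mem=20
  op10 P0: store L0 := 96 → M/I/I/I on L0; bus BusUpgr Flush; mem=38
  op11 P1: store L0 := 29 → I/M/I/I on L0; bus BusRdX Flush; mem=96
  op12 P0: store L0 := 75 → M/I/I/I on L0; bus BusRdX Flush; mem=29
  op13 P3: store L0 := 87 → I/I/I/M on L0; bus BusRdX Flush; mem=75
  op14 P3: store L0 := 67 → I/I/I/M on L0; bus (none); mem=75
  op15 P3: load  L0 → I/I/I/M on L0; bus (none); mem=75
  op16 P2: store L6 := 78 → I/I/M/I on L6; bus BusRdX; mem=90
  op17 P2: load  L0 → I/I/S/O on L0; bus BusRd; mem=75
  op18 P1: store L0 := 12 → I/M/I/I on L0; bus BusRdX Flush; mem=67
  op19 P3: load  L0 → I/O/I/S on L0; bus BusRd; mem=67
  op20 P3: load  L0 → I/O/I/S on L0; bus (none); mem=67
  op21 P2: load  L4 → I/I/E/I on L4; bus BusRd; mem=20
  op22 P1: load  L4 → I/S/S/I on L4; bus BusRd; mem=20
  op23 P3: load  L7 → I/S/I/S on L7; bus BusRd; mem=20
  op24 P1: load  L0 → I/O/I/S on L0; bus (none); mem=67
  op25 P1: load  L6 → I/S/O/I on L6; bus BusRd; mem=90

state = O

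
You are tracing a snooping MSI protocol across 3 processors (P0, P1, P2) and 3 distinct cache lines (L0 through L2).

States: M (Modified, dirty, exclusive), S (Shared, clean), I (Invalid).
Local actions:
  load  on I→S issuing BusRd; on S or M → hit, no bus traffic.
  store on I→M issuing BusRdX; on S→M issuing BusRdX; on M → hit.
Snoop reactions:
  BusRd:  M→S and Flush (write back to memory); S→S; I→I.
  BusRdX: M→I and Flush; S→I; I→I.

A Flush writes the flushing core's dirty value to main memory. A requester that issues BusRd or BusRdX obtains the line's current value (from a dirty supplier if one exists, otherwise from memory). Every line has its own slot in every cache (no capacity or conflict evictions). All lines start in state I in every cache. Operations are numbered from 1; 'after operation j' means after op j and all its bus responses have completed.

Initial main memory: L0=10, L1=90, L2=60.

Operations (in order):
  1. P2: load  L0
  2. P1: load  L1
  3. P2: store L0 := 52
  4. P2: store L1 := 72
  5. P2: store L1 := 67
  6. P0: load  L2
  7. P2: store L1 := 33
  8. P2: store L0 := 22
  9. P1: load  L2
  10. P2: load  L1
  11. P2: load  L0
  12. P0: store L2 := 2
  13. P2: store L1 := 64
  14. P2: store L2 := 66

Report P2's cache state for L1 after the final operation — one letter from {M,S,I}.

state = M

  op1 P2: load  L0 → I/I/S on L0; bus BusRd; mem=10
  op2 P1: load  L1 → I/S/I on L1; bus BusRd; mem=90
  op3 P2: store L0 := 52 → I/I/M on L0; bus BusRdX; mem=10
  op4 P2: store L1 := 72 → I/I/M on L1; bus BusRdX; mem=90
  op5 P2: store L1 := 67 → I/I/M on L1; bus (none); mem=90
  op6 P0: load  L2 → S/I/I on L2; bus BusRd; mem=60
  op7 P2: store L1 := 33 → I/I/M on L1; bus (none); mem=90
  op8 P2: store L0 := 22 → I/I/M on L0; bus (none); mem=10
  op9 P1: load  L2 → S/S/I on L2; bus BusRd; mem=60
  op10 P2: load  L1 → I/I/M on L1; bus (none); mem=90
  op11 P2: load  L0 → I/I/M on L0; bus (none); mem=10
  op12 P0: store L2 := 2 → M/I/I on L2; bus BusRdX; mem=60
  op13 P2: store L1 := 64 → I/I/M on L1; bus (none); mem=90
  op14 P2: store L2 := 66 → I/I/M on L2; bus BusRdX Flush; mem=2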